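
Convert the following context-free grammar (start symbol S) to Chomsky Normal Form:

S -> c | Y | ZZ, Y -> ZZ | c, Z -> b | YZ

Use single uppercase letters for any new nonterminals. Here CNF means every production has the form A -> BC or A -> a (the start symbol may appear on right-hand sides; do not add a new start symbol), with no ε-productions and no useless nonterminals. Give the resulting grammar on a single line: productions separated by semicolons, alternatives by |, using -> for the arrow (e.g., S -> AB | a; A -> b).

No ε-productions.
After unit-elimination: S -> c | ZZ; Y -> c | ZZ; Z -> b | YZ.

S -> c | ZZ; Y -> c | ZZ; Z -> b | YZ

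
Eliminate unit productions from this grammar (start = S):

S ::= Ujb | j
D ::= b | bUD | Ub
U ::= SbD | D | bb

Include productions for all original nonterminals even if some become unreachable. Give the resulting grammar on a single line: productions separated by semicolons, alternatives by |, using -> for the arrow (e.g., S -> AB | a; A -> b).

Unit productions: U->D.
Unit pairs (A ⇒* B via units): (U,D).
S: inherits non-unit rules of {S} → Ujb | j.
D: inherits non-unit rules of {D} → Ub | b | bUD.
U: inherits non-unit rules of {D, U} → SbD | Ub | b | bUD | bb.

S -> j | Ujb; D -> b | Ub | bUD; U -> b | Ub | bb | SbD | bUD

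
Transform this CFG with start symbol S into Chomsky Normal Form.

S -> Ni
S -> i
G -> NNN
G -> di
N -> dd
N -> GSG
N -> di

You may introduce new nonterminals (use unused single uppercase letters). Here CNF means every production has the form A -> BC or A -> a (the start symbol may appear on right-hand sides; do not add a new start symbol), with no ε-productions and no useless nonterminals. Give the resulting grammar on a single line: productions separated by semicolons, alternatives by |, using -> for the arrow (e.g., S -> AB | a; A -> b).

No ε-productions.
No unit productions to eliminate.
TERM: introduce A -> d, B -> i and substitute in every rule of length ≥2.
BIN: G -> NNN becomes G -> NC, C -> NN; N -> GSG becomes N -> GD, D -> SG.

S -> i | NB; A -> d; B -> i; C -> NN; D -> SG; G -> AB | NC; N -> AA | AB | GD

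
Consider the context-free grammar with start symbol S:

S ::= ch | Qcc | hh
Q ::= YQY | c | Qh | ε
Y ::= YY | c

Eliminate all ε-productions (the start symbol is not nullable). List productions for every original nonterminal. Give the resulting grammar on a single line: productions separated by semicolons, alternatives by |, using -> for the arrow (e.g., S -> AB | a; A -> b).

Nullable set: {Q}.
S -> Qcc: Q nullable, giving Qcc | cc.
Drop Q -> ε.
Q -> Qh: Q nullable, giving Qh | h.
Q -> YQY: Q nullable, giving YQY | YY.
Unchanged (no nullable symbols): S -> ch; S -> hh; Q -> c; Y -> YY; Y -> c.

S -> cc | ch | hh | Qcc; Q -> c | h | Qh | YY | YQY; Y -> c | YY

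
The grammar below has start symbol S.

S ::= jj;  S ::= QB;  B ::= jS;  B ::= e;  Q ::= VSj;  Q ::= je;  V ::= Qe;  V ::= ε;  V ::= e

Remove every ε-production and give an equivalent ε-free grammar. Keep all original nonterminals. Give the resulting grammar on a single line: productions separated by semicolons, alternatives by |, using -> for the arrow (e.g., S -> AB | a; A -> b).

S -> QB | jj; B -> e | jS; Q -> Sj | je | VSj; V -> e | Qe

Nullable set: {V}.
Q -> VSj: V nullable, giving Sj | VSj.
Drop V -> ε.
Unchanged (no nullable symbols): S -> QB; S -> jj; B -> e; B -> jS; Q -> je; V -> Qe; V -> e.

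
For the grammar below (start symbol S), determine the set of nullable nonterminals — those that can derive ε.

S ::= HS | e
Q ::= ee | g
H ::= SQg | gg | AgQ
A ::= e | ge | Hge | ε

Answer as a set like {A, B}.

Directly nullable (have an ε-rule): {A}.
Not nullable: H, Q, S — each has a terminal in every rule's right-hand side or depends on a non-nullable symbol.

{A}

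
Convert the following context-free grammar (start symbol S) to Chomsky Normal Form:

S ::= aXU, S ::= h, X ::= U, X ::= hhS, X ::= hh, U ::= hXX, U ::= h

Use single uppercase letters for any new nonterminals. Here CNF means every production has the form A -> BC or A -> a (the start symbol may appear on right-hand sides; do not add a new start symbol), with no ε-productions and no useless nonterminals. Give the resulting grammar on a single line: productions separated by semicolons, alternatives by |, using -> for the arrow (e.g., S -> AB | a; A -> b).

No ε-productions.
After unit-elimination: S -> h | aXU; U -> h | hXX; X -> h | hh | hXX | hhS.
TERM: introduce A -> a, B -> h and substitute in every rule of length ≥2.
BIN: S -> AXU becomes S -> AC, C -> XU; U -> BXX becomes U -> BD, D -> XX; X -> BBS becomes X -> BE, E -> BS; X -> BXX becomes X -> BF, F -> XX.

S -> h | AC; A -> a; B -> h; C -> XU; D -> XX; E -> BS; F -> XX; U -> h | BD; X -> h | BB | BE | BF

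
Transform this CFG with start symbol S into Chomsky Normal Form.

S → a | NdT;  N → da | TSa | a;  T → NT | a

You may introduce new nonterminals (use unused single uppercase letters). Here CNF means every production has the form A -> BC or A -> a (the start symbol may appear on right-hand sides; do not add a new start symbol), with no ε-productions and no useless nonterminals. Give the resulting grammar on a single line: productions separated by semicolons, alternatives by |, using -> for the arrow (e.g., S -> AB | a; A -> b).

S -> a | ND; A -> a; B -> d; C -> SA; D -> BT; N -> a | BA | TC; T -> a | NT

No ε-productions.
No unit productions to eliminate.
TERM: introduce A -> a, B -> d and substitute in every rule of length ≥2.
BIN: N -> TSA becomes N -> TC, C -> SA; S -> NBT becomes S -> ND, D -> BT.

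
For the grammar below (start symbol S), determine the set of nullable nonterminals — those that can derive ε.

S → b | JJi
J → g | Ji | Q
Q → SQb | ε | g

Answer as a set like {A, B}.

{J, Q}

Directly nullable (have an ε-rule): {Q}.
J is nullable via J -> Q (every symbol on the right is already known nullable).
Not nullable: S — each has a terminal in every rule's right-hand side or depends on a non-nullable symbol.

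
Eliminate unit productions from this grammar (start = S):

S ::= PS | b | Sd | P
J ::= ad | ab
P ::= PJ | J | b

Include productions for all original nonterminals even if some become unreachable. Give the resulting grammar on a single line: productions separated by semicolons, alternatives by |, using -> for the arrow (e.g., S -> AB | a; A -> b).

Unit productions: P->J, S->P.
Unit pairs (A ⇒* B via units): (P,J), (S,J), (S,P).
S: inherits non-unit rules of {J, P, S} → PJ | PS | Sd | ab | ad | b.
J: inherits non-unit rules of {J} → ab | ad.
P: inherits non-unit rules of {J, P} → PJ | ab | ad | b.

S -> b | PJ | PS | Sd | ab | ad; J -> ab | ad; P -> b | PJ | ab | ad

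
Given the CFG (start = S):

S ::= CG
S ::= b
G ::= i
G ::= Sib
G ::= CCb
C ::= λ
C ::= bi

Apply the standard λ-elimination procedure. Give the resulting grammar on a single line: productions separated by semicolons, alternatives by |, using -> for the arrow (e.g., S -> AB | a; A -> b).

S -> G | b | CG; C -> bi; G -> b | i | Cb | CCb | Sib

Nullable set: {C}.
S -> CG: C nullable, giving CG | G.
Drop C -> λ.
G -> CCb: C, C nullable, giving CCb | Cb | b.
Unchanged (no nullable symbols): S -> b; C -> bi; G -> Sib; G -> i.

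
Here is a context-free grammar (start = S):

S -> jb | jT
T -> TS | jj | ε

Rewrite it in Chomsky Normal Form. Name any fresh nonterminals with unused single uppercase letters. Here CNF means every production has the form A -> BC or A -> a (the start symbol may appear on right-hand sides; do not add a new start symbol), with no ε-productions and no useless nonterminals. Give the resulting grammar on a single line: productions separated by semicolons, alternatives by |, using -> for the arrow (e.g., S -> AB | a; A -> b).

S -> j | AB | AT; A -> j; B -> b; T -> j | AA | AB | AT | TS

Nullable: {T}; after ε-elimination: S -> j | jT | jb; T -> S | TS | jj.
After unit-elimination: S -> j | jT | jb; T -> j | TS | jT | jb | jj.
TERM: introduce B -> b, A -> j and substitute in every rule of length ≥2.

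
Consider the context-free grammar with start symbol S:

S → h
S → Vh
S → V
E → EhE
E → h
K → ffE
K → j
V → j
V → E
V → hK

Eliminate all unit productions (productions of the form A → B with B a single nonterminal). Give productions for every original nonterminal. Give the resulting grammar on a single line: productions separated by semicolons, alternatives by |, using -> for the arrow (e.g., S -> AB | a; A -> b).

S -> h | j | Vh | hK | EhE; E -> h | EhE; K -> j | ffE; V -> h | j | hK | EhE

Unit productions: S->V, V->E.
Unit pairs (A ⇒* B via units): (S,E), (S,V), (V,E).
S: inherits non-unit rules of {E, S, V} → EhE | Vh | h | hK | j.
E: inherits non-unit rules of {E} → EhE | h.
K: inherits non-unit rules of {K} → ffE | j.
V: inherits non-unit rules of {E, V} → EhE | h | hK | j.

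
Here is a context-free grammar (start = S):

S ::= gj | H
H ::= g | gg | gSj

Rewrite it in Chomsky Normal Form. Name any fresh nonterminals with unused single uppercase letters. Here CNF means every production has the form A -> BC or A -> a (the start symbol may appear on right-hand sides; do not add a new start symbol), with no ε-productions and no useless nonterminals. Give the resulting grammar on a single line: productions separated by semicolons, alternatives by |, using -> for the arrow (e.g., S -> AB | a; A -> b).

S -> g | AA | AB | AD; A -> g; B -> j; D -> SB

No ε-productions.
After unit-elimination: S -> g | gg | gj | gSj; H -> g | gg | gSj.
TERM: introduce A -> g, B -> j and substitute in every rule of length ≥2.
BIN: H -> ASB becomes H -> AC, C -> SB; S -> ASB becomes S -> AD, D -> SB.
Drop unreachable/unproductive: H.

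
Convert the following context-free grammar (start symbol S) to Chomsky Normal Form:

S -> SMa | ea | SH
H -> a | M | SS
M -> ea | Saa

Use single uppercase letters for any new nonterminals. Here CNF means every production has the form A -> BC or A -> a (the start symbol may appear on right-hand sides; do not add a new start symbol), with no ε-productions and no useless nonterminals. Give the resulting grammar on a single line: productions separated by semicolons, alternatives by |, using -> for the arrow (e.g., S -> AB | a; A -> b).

No ε-productions.
After unit-elimination: S -> SH | ea | SMa; H -> a | SS | ea | Saa; M -> ea | Saa.
TERM: introduce A -> a, B -> e and substitute in every rule of length ≥2.
BIN: H -> SAA becomes H -> SC, C -> AA; M -> SAA becomes M -> SD, D -> AA; S -> SMA becomes S -> SE, E -> MA.

S -> BA | SE | SH; A -> a; B -> e; C -> AA; D -> AA; E -> MA; H -> a | BA | SC | SS; M -> BA | SD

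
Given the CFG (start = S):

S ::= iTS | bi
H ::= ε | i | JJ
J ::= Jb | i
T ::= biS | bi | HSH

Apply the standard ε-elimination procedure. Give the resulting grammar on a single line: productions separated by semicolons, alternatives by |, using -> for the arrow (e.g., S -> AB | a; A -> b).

Nullable set: {H}.
Drop H -> ε.
T -> HSH: H, H nullable, giving HS | HSH | S | SH.
Unchanged (no nullable symbols): S -> bi; S -> iTS; H -> JJ; H -> i; J -> Jb; J -> i; T -> bi; T -> biS.

S -> bi | iTS; H -> i | JJ; J -> i | Jb; T -> S | HS | SH | bi | HSH | biS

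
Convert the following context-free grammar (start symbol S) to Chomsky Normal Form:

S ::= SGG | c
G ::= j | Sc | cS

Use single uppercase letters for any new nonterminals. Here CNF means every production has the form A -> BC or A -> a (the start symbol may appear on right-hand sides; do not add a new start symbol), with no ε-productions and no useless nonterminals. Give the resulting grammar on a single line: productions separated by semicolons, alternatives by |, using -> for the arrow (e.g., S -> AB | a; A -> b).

S -> c | SB; A -> c; B -> GG; G -> j | AS | SA

No ε-productions.
No unit productions to eliminate.
TERM: introduce A -> c and substitute in every rule of length ≥2.
BIN: S -> SGG becomes S -> SB, B -> GG.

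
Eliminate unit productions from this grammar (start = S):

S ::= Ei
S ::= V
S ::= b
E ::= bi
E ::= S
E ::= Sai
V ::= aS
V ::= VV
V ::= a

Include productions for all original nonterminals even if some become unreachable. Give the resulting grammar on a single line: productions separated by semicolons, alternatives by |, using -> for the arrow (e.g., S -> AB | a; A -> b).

Unit productions: E->S, S->V.
Unit pairs (A ⇒* B via units): (E,S), (E,V), (S,V).
S: inherits non-unit rules of {S, V} → Ei | VV | a | aS | b.
E: inherits non-unit rules of {E, S, V} → Ei | Sai | VV | a | aS | b | bi.
V: inherits non-unit rules of {V} → VV | a | aS.

S -> a | b | Ei | VV | aS; E -> a | b | Ei | VV | aS | bi | Sai; V -> a | VV | aS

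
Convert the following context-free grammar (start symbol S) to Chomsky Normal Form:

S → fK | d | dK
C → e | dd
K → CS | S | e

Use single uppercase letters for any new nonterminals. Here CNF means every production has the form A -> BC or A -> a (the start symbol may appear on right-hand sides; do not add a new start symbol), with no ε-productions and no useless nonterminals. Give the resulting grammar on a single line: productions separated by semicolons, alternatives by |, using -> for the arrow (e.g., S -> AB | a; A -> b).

S -> d | AK | BK; A -> d; B -> f; C -> e | AA; K -> d | e | AK | BK | CS

No ε-productions.
After unit-elimination: S -> d | dK | fK; C -> e | dd; K -> d | e | CS | dK | fK.
TERM: introduce A -> d, B -> f and substitute in every rule of length ≥2.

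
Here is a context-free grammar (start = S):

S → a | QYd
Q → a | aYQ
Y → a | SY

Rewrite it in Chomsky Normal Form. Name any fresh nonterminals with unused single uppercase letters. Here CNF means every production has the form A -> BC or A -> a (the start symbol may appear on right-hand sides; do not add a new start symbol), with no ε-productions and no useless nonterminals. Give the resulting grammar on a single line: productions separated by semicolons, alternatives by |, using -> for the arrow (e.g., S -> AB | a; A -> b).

No ε-productions.
No unit productions to eliminate.
TERM: introduce A -> a, B -> d and substitute in every rule of length ≥2.
BIN: Q -> AYQ becomes Q -> AC, C -> YQ; S -> QYB becomes S -> QD, D -> YB.

S -> a | QD; A -> a; B -> d; C -> YQ; D -> YB; Q -> a | AC; Y -> a | SY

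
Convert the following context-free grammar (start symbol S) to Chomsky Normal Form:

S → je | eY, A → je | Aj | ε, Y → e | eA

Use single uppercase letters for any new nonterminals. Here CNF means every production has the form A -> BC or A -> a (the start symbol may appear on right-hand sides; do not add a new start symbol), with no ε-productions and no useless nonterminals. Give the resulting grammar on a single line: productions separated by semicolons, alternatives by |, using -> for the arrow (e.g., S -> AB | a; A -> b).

S -> BC | CY; A -> j | AB | BC; B -> j; C -> e; Y -> e | CA

Nullable: {A}; after ε-elimination: S -> eY | je; A -> j | Aj | je; Y -> e | eA.
No unit productions to eliminate.
TERM: introduce C -> e, B -> j and substitute in every rule of length ≥2.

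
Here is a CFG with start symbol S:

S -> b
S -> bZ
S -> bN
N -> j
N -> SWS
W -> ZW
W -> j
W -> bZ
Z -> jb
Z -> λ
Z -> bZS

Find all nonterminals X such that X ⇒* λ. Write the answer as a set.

{Z}

Directly nullable (have an ε-rule): {Z}.
Not nullable: N, S, W — each has a terminal in every rule's right-hand side or depends on a non-nullable symbol.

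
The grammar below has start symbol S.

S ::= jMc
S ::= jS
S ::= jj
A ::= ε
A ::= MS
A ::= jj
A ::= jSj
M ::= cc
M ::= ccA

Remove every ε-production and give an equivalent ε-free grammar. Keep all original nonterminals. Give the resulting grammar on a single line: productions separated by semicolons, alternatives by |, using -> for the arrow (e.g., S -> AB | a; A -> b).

S -> jS | jj | jMc; A -> MS | jj | jSj; M -> cc | ccA

Nullable set: {A}.
Drop A -> ε.
M -> ccA: A nullable, giving cc | ccA.
Unchanged (no nullable symbols): S -> jMc; S -> jS; S -> jj; A -> MS; A -> jSj; A -> jj; M -> cc.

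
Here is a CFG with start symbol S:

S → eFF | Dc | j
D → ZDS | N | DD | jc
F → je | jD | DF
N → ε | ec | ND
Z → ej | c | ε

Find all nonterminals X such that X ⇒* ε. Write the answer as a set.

Directly nullable (have an ε-rule): {N, Z}.
D is nullable via D -> N (every symbol on the right is already known nullable).
Not nullable: F, S — each has a terminal in every rule's right-hand side or depends on a non-nullable symbol.

{D, N, Z}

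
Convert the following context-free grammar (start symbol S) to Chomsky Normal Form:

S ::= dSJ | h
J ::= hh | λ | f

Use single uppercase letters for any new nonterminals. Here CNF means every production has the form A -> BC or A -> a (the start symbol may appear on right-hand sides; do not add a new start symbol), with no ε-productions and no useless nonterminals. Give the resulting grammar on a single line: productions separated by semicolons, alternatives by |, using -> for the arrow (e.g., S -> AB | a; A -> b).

Nullable: {J}; after ε-elimination: S -> h | dS | dSJ; J -> f | hh.
No unit productions to eliminate.
TERM: introduce B -> d, A -> h and substitute in every rule of length ≥2.
BIN: S -> BSJ becomes S -> BC, C -> SJ.

S -> h | BC | BS; A -> h; B -> d; C -> SJ; J -> f | AA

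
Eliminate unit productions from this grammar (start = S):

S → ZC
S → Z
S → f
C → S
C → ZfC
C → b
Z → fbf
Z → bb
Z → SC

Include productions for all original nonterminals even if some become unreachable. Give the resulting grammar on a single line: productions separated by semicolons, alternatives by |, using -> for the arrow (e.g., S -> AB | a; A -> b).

S -> f | SC | ZC | bb | fbf; C -> b | f | SC | ZC | bb | ZfC | fbf; Z -> SC | bb | fbf

Unit productions: C->S, S->Z.
Unit pairs (A ⇒* B via units): (C,S), (C,Z), (S,Z).
S: inherits non-unit rules of {S, Z} → SC | ZC | bb | f | fbf.
C: inherits non-unit rules of {C, S, Z} → SC | ZC | ZfC | b | bb | f | fbf.
Z: inherits non-unit rules of {Z} → SC | bb | fbf.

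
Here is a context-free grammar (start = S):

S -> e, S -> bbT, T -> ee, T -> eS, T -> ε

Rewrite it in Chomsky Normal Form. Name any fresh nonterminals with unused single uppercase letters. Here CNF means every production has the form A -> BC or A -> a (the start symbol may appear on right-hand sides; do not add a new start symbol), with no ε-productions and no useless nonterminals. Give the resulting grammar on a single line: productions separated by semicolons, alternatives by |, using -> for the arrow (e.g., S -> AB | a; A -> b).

Nullable: {T}; after ε-elimination: S -> e | bb | bbT; T -> eS | ee.
No unit productions to eliminate.
TERM: introduce A -> b, B -> e and substitute in every rule of length ≥2.
BIN: S -> AAT becomes S -> AC, C -> AT.

S -> e | AA | AC; A -> b; B -> e; C -> AT; T -> BB | BS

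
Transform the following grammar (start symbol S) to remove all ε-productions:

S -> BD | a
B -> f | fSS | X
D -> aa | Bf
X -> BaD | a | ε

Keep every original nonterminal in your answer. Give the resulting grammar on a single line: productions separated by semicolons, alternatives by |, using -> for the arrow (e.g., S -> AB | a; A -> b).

S -> D | a | BD; B -> X | f | fSS; D -> f | Bf | aa; X -> a | aD | BaD

Nullable set: {B, X}.
S -> BD: B nullable, giving BD | D.
B -> X: X nullable, giving X.
D -> Bf: B nullable, giving Bf | f.
Drop X -> ε.
X -> BaD: B nullable, giving BaD | aD.
Unchanged (no nullable symbols): S -> a; B -> f; B -> fSS; D -> aa; X -> a.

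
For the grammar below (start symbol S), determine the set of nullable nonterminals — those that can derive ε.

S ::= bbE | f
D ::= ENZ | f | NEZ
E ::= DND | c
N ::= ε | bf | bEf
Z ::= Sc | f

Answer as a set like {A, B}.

Directly nullable (have an ε-rule): {N}.
Not nullable: D, E, S, Z — each has a terminal in every rule's right-hand side or depends on a non-nullable symbol.

{N}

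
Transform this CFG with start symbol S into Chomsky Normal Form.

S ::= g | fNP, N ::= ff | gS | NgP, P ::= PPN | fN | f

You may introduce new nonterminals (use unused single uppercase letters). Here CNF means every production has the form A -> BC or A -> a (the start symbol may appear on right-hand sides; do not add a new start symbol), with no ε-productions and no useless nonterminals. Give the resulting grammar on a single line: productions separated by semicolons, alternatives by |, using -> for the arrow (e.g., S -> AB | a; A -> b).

No ε-productions.
No unit productions to eliminate.
TERM: introduce B -> f, A -> g and substitute in every rule of length ≥2.
BIN: N -> NAP becomes N -> NC, C -> AP; P -> PPN becomes P -> PD, D -> PN; S -> BNP becomes S -> BE, E -> NP.

S -> g | BE; A -> g; B -> f; C -> AP; D -> PN; E -> NP; N -> AS | BB | NC; P -> f | BN | PD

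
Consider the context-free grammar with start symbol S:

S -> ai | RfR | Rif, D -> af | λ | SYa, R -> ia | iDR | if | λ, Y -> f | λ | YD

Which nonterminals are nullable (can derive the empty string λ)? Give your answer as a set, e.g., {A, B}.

{D, R, Y}

Directly nullable (have an ε-rule): {D, R, Y}.
Not nullable: S — each has a terminal in every rule's right-hand side or depends on a non-nullable symbol.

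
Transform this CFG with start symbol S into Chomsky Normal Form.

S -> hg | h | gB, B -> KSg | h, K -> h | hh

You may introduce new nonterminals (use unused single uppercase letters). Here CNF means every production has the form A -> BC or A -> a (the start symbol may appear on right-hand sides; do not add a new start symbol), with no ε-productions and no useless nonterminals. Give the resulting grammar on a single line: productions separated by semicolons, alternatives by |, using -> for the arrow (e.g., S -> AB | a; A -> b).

S -> h | AB | CA; A -> g; B -> h | KD; C -> h; D -> SA; K -> h | CC

No ε-productions.
No unit productions to eliminate.
TERM: introduce A -> g, C -> h and substitute in every rule of length ≥2.
BIN: B -> KSA becomes B -> KD, D -> SA.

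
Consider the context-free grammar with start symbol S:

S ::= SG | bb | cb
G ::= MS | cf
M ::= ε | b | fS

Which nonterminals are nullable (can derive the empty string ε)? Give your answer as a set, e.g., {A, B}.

{M}

Directly nullable (have an ε-rule): {M}.
Not nullable: G, S — each has a terminal in every rule's right-hand side or depends on a non-nullable symbol.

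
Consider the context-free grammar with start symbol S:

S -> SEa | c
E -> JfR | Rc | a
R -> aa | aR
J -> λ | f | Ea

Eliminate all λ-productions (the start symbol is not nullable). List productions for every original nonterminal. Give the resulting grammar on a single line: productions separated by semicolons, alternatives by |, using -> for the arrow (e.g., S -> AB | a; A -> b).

S -> c | SEa; E -> a | Rc | fR | JfR; J -> f | Ea; R -> aR | aa

Nullable set: {J}.
E -> JfR: J nullable, giving JfR | fR.
Drop J -> λ.
Unchanged (no nullable symbols): S -> SEa; S -> c; E -> Rc; E -> a; J -> Ea; J -> f; R -> aR; R -> aa.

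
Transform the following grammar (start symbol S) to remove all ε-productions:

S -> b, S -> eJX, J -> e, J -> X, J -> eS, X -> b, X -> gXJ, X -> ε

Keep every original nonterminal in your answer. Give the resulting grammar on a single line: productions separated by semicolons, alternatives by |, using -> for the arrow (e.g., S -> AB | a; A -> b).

S -> b | e | eJ | eX | eJX; J -> X | e | eS; X -> b | g | gJ | gX | gXJ

Nullable set: {J, X}.
S -> eJX: J, X nullable, giving e | eJ | eJX | eX.
J -> X: X nullable, giving X.
Drop X -> ε.
X -> gXJ: X, J nullable, giving g | gJ | gX | gXJ.
Unchanged (no nullable symbols): S -> b; J -> e; J -> eS; X -> b.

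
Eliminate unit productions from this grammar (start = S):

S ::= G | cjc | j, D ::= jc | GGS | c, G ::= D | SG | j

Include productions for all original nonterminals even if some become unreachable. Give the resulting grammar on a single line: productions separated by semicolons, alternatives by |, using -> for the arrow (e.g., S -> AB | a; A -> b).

S -> c | j | SG | jc | GGS | cjc; D -> c | jc | GGS; G -> c | j | SG | jc | GGS

Unit productions: G->D, S->G.
Unit pairs (A ⇒* B via units): (G,D), (S,D), (S,G).
S: inherits non-unit rules of {D, G, S} → GGS | SG | c | cjc | j | jc.
D: inherits non-unit rules of {D} → GGS | c | jc.
G: inherits non-unit rules of {D, G} → GGS | SG | c | j | jc.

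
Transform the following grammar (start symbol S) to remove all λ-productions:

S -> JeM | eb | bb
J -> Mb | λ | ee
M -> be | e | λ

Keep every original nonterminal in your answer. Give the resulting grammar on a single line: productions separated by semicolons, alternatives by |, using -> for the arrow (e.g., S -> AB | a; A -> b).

S -> e | Je | bb | eM | eb | JeM; J -> b | Mb | ee; M -> e | be

Nullable set: {J, M}.
S -> JeM: J, M nullable, giving Je | JeM | e | eM.
Drop J -> λ.
J -> Mb: M nullable, giving Mb | b.
Drop M -> λ.
Unchanged (no nullable symbols): S -> bb; S -> eb; J -> ee; M -> be; M -> e.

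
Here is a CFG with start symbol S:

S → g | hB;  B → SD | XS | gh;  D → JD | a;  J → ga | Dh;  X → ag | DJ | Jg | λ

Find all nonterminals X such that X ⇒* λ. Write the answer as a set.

{X}

Directly nullable (have an ε-rule): {X}.
Not nullable: B, D, J, S — each has a terminal in every rule's right-hand side or depends on a non-nullable symbol.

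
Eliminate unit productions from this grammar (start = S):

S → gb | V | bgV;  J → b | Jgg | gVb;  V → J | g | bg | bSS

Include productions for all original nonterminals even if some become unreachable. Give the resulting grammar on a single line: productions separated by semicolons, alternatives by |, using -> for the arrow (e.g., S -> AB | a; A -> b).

S -> b | g | bg | gb | Jgg | bSS | bgV | gVb; J -> b | Jgg | gVb; V -> b | g | bg | Jgg | bSS | gVb

Unit productions: S->V, V->J.
Unit pairs (A ⇒* B via units): (S,J), (S,V), (V,J).
S: inherits non-unit rules of {J, S, V} → Jgg | b | bSS | bg | bgV | g | gVb | gb.
J: inherits non-unit rules of {J} → Jgg | b | gVb.
V: inherits non-unit rules of {J, V} → Jgg | b | bSS | bg | g | gVb.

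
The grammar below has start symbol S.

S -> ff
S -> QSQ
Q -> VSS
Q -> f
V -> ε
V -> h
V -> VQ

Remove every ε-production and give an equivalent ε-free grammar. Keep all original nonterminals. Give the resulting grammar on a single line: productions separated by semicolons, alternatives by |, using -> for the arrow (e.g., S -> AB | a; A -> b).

S -> ff | QSQ; Q -> f | SS | VSS; V -> Q | h | VQ

Nullable set: {V}.
Q -> VSS: V nullable, giving SS | VSS.
Drop V -> ε.
V -> VQ: V nullable, giving Q | VQ.
Unchanged (no nullable symbols): S -> QSQ; S -> ff; Q -> f; V -> h.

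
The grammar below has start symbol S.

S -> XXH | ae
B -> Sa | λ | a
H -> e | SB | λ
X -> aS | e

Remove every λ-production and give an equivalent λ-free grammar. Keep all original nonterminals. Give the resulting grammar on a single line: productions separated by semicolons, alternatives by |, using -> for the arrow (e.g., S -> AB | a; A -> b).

Nullable set: {B, H}.
S -> XXH: H nullable, giving XX | XXH.
Drop B -> λ.
Drop H -> λ.
H -> SB: B nullable, giving S | SB.
Unchanged (no nullable symbols): S -> ae; B -> Sa; B -> a; H -> e; X -> aS; X -> e.

S -> XX | ae | XXH; B -> a | Sa; H -> S | e | SB; X -> e | aS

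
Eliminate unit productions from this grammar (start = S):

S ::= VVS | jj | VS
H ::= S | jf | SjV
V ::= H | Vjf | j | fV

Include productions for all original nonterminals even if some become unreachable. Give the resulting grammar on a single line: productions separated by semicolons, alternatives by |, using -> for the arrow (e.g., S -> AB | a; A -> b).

S -> VS | jj | VVS; H -> VS | jf | jj | SjV | VVS; V -> j | VS | fV | jf | jj | SjV | VVS | Vjf

Unit productions: H->S, V->H.
Unit pairs (A ⇒* B via units): (H,S), (V,H), (V,S).
S: inherits non-unit rules of {S} → VS | VVS | jj.
H: inherits non-unit rules of {H, S} → SjV | VS | VVS | jf | jj.
V: inherits non-unit rules of {H, S, V} → SjV | VS | VVS | Vjf | fV | j | jf | jj.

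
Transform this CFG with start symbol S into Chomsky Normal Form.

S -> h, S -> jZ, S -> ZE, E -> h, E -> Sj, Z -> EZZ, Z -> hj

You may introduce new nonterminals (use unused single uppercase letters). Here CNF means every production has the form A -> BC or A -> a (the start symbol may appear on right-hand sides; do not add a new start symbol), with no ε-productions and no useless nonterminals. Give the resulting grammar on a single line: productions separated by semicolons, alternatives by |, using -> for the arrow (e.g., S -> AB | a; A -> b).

No ε-productions.
No unit productions to eliminate.
TERM: introduce B -> h, A -> j and substitute in every rule of length ≥2.
BIN: Z -> EZZ becomes Z -> EC, C -> ZZ.

S -> h | AZ | ZE; A -> j; B -> h; C -> ZZ; E -> h | SA; Z -> BA | EC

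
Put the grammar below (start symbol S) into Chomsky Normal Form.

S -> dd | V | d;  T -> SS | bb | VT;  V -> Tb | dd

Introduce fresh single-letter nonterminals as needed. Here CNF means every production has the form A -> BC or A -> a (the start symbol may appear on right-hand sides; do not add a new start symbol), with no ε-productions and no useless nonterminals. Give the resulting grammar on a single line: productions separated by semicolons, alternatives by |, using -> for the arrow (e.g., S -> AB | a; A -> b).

No ε-productions.
After unit-elimination: S -> d | Tb | dd; T -> SS | VT | bb; V -> Tb | dd.
TERM: introduce A -> b, B -> d and substitute in every rule of length ≥2.

S -> d | BB | TA; A -> b; B -> d; T -> AA | SS | VT; V -> BB | TA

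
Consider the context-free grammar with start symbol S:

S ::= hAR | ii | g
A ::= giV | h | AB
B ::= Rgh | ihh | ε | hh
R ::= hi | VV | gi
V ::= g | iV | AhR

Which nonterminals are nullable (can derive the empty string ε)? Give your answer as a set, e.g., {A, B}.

Directly nullable (have an ε-rule): {B}.
Not nullable: A, R, S, V — each has a terminal in every rule's right-hand side or depends on a non-nullable symbol.

{B}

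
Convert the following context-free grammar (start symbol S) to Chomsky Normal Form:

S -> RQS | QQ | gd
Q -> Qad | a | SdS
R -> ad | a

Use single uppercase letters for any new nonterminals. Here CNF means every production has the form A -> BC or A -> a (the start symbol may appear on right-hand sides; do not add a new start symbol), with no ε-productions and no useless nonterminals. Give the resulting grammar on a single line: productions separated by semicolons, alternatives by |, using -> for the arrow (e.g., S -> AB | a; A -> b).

No ε-productions.
No unit productions to eliminate.
TERM: introduce A -> a, B -> d, C -> g and substitute in every rule of length ≥2.
BIN: Q -> QAB becomes Q -> QD, D -> AB; Q -> SBS becomes Q -> SE, E -> BS; S -> RQS becomes S -> RF, F -> QS.

S -> CB | QQ | RF; A -> a; B -> d; C -> g; D -> AB; E -> BS; F -> QS; Q -> a | QD | SE; R -> a | AB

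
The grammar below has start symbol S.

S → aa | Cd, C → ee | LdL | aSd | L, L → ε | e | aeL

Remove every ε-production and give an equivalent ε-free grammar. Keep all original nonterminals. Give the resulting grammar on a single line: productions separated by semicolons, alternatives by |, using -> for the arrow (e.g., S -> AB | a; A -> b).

Nullable set: {C, L}.
S -> Cd: C nullable, giving Cd | d.
C -> L: L nullable, giving L.
C -> LdL: L, L nullable, giving Ld | LdL | d | dL.
Drop L -> ε.
L -> aeL: L nullable, giving ae | aeL.
Unchanged (no nullable symbols): S -> aa; C -> aSd; C -> ee; L -> e.

S -> d | Cd | aa; C -> L | d | Ld | dL | ee | LdL | aSd; L -> e | ae | aeL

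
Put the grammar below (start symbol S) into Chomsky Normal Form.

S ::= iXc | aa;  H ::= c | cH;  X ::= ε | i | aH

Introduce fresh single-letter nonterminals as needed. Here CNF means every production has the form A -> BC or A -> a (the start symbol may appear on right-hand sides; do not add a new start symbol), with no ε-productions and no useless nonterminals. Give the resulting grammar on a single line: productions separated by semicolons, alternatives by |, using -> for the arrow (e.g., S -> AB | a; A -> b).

Nullable: {X}; after ε-elimination: S -> aa | ic | iXc; H -> c | cH; X -> i | aH.
No unit productions to eliminate.
TERM: introduce B -> a, A -> c, C -> i and substitute in every rule of length ≥2.
BIN: S -> CXA becomes S -> CD, D -> XA.

S -> BB | CA | CD; A -> c; B -> a; C -> i; D -> XA; H -> c | AH; X -> i | BH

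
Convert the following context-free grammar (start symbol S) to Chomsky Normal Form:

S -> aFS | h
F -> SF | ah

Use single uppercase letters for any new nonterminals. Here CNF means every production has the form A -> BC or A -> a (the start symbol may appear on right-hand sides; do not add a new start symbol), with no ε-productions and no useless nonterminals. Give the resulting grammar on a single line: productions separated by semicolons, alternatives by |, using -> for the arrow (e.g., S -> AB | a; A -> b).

S -> h | AC; A -> a; B -> h; C -> FS; F -> AB | SF

No ε-productions.
No unit productions to eliminate.
TERM: introduce A -> a, B -> h and substitute in every rule of length ≥2.
BIN: S -> AFS becomes S -> AC, C -> FS.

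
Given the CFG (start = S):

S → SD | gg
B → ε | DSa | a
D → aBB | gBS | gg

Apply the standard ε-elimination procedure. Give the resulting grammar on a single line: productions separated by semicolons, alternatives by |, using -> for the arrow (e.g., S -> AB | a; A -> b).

Nullable set: {B}.
Drop B -> ε.
D -> aBB: B, B nullable, giving a | aB | aBB.
D -> gBS: B nullable, giving gBS | gS.
Unchanged (no nullable symbols): S -> SD; S -> gg; B -> DSa; B -> a; D -> gg.

S -> SD | gg; B -> a | DSa; D -> a | aB | gS | gg | aBB | gBS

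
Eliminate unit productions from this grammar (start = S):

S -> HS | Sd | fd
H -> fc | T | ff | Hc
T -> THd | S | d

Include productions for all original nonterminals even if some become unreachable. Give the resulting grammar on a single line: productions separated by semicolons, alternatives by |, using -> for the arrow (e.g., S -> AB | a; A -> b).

Unit productions: H->T, T->S.
Unit pairs (A ⇒* B via units): (H,S), (H,T), (T,S).
S: inherits non-unit rules of {S} → HS | Sd | fd.
H: inherits non-unit rules of {H, S, T} → HS | Hc | Sd | THd | d | fc | fd | ff.
T: inherits non-unit rules of {S, T} → HS | Sd | THd | d | fd.

S -> HS | Sd | fd; H -> d | HS | Hc | Sd | fc | fd | ff | THd; T -> d | HS | Sd | fd | THd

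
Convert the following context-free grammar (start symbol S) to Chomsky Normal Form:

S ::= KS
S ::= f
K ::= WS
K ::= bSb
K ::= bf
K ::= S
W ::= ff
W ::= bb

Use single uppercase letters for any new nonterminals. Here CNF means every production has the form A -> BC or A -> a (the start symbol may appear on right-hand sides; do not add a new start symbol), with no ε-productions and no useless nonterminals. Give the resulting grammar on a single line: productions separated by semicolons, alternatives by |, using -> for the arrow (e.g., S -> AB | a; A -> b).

S -> f | KS; A -> b; B -> f; C -> SA; K -> f | AB | AC | KS | WS; W -> AA | BB

No ε-productions.
After unit-elimination: S -> f | KS; K -> f | KS | WS | bf | bSb; W -> bb | ff.
TERM: introduce A -> b, B -> f and substitute in every rule of length ≥2.
BIN: K -> ASA becomes K -> AC, C -> SA.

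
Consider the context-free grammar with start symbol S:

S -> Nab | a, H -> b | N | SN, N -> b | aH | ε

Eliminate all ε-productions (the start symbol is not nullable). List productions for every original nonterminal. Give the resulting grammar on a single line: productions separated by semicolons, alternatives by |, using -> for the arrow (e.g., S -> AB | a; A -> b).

Nullable set: {H, N}.
S -> Nab: N nullable, giving Nab | ab.
H -> N: N nullable, giving N.
H -> SN: N nullable, giving S | SN.
Drop N -> ε.
N -> aH: H nullable, giving a | aH.
Unchanged (no nullable symbols): S -> a; H -> b; N -> b.

S -> a | ab | Nab; H -> N | S | b | SN; N -> a | b | aH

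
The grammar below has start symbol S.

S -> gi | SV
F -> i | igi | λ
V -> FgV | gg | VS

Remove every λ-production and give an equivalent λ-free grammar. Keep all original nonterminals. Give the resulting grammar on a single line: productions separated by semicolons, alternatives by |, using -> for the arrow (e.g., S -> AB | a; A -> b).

Nullable set: {F}.
Drop F -> λ.
V -> FgV: F nullable, giving FgV | gV.
Unchanged (no nullable symbols): S -> SV; S -> gi; F -> i; F -> igi; V -> VS; V -> gg.

S -> SV | gi; F -> i | igi; V -> VS | gV | gg | FgV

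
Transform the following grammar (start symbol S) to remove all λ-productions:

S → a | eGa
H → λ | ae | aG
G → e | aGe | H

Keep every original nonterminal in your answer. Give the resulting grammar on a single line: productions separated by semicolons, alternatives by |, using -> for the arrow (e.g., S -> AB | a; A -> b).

S -> a | ea | eGa; G -> H | e | ae | aGe; H -> a | aG | ae

Nullable set: {G, H}.
S -> eGa: G nullable, giving eGa | ea.
G -> H: H nullable, giving H.
G -> aGe: G nullable, giving aGe | ae.
Drop H -> λ.
H -> aG: G nullable, giving a | aG.
Unchanged (no nullable symbols): S -> a; G -> e; H -> ae.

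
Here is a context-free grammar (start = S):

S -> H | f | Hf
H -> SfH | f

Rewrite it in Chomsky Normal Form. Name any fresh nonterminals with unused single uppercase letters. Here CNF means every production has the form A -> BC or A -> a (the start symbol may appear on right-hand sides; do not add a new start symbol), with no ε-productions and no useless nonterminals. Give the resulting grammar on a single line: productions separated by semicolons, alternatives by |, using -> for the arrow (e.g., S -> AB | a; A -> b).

S -> f | HA | SC; A -> f; B -> AH; C -> AH; H -> f | SB

No ε-productions.
After unit-elimination: S -> f | Hf | SfH; H -> f | SfH.
TERM: introduce A -> f and substitute in every rule of length ≥2.
BIN: H -> SAH becomes H -> SB, B -> AH; S -> SAH becomes S -> SC, C -> AH.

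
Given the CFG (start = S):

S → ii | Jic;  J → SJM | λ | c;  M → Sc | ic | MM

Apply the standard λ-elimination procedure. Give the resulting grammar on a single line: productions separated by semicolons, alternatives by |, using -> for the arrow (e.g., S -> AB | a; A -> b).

S -> ic | ii | Jic; J -> c | SM | SJM; M -> MM | Sc | ic

Nullable set: {J}.
S -> Jic: J nullable, giving Jic | ic.
Drop J -> λ.
J -> SJM: J nullable, giving SJM | SM.
Unchanged (no nullable symbols): S -> ii; J -> c; M -> MM; M -> Sc; M -> ic.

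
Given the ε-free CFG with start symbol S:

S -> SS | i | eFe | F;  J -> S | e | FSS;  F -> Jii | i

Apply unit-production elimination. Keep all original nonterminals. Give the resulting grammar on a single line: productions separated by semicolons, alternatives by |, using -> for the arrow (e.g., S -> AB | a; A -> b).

Unit productions: J->S, S->F.
Unit pairs (A ⇒* B via units): (J,F), (J,S), (S,F).
S: inherits non-unit rules of {F, S} → Jii | SS | eFe | i.
F: inherits non-unit rules of {F} → Jii | i.
J: inherits non-unit rules of {F, J, S} → FSS | Jii | SS | e | eFe | i.

S -> i | SS | Jii | eFe; F -> i | Jii; J -> e | i | SS | FSS | Jii | eFe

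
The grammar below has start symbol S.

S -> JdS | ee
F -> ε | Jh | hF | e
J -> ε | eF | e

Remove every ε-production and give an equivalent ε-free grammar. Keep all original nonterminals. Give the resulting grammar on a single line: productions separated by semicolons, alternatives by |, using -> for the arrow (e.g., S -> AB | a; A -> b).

Nullable set: {F, J}.
S -> JdS: J nullable, giving JdS | dS.
Drop F -> ε.
F -> Jh: J nullable, giving Jh | h.
F -> hF: F nullable, giving h | hF.
Drop J -> ε.
J -> eF: F nullable, giving e | eF.
Unchanged (no nullable symbols): S -> ee; F -> e; J -> e.

S -> dS | ee | JdS; F -> e | h | Jh | hF; J -> e | eF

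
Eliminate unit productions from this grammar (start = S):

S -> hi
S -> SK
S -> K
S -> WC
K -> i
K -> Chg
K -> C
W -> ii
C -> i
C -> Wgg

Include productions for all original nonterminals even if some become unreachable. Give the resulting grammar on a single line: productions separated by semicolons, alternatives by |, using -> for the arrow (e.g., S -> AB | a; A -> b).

S -> i | SK | WC | hi | Chg | Wgg; C -> i | Wgg; K -> i | Chg | Wgg; W -> ii

Unit productions: K->C, S->K.
Unit pairs (A ⇒* B via units): (K,C), (S,C), (S,K).
S: inherits non-unit rules of {C, K, S} → Chg | SK | WC | Wgg | hi | i.
C: inherits non-unit rules of {C} → Wgg | i.
K: inherits non-unit rules of {C, K} → Chg | Wgg | i.
W: inherits non-unit rules of {W} → ii.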